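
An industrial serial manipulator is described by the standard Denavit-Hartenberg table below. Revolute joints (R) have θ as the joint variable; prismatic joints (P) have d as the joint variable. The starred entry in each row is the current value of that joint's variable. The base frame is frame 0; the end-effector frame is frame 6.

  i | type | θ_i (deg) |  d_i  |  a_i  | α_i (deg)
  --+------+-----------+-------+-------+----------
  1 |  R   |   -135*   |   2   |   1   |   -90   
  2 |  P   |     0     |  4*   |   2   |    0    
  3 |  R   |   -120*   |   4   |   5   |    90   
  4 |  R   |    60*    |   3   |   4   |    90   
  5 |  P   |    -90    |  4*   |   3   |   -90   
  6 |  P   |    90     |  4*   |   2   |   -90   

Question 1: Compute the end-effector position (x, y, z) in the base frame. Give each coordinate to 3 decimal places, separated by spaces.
11.522 -8.176 11.294

after link 1: o_1 = (-0.7071, -0.7071, 2.0000)
after link 2: o_2 = (0.7071, -4.9497, 2.0000)
after link 3: o_3 = (5.3033, -6.0104, 6.3301)
after link 4: o_4 = (10.2970, -5.9157, 6.5622)
after link 5: o_5 = (8.2704, -5.1138, 11.0622)
after link 6: o_6 = (11.5218, -8.1757, 11.2942)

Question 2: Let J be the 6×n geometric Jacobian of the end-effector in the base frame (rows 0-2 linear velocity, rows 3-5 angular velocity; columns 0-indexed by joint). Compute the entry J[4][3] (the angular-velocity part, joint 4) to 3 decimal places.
axis z_3 = (0.6124,0.6124,-0.5000); lever o_n−o_3 = (6.2185,-2.1653,4.9641)
cross product → J_v[:, 3] = (1.9572,-6.1491,-5.1340)
J_ω[:, 3] = z_3
entry J[4][3] = 0.6124

0.612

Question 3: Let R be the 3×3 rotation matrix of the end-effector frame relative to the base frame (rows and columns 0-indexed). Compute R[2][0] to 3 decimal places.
End-effector x-axis (col 0 of R) = (0.0474,-0.6597,-0.7500)
R[2][0] = -0.7500

-0.750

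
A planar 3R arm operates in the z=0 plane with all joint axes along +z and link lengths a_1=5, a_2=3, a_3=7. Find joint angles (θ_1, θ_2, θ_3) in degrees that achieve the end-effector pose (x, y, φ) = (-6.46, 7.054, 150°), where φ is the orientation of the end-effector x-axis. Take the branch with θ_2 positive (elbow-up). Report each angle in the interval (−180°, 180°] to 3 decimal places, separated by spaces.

wrist centre = target − a_3·(cos φ, sin φ) = (-0.3978, 3.5540)
cos θ_2 = (12.7892−5²−3²)/(2·5·3) = -0.7070; θ_2 = 134.9936° (elbow-up)
β = atan2(3.5540,-0.3978) = 96.3869°; ψ = atan2(2.1216,2.8789) = 36.3876°
θ_1 = β − ψ = 59.9993°
θ_3 = φ − θ_1 − θ_2 = -44.9929° (wrapped to (-180°,180°])

59.999 134.994 -44.993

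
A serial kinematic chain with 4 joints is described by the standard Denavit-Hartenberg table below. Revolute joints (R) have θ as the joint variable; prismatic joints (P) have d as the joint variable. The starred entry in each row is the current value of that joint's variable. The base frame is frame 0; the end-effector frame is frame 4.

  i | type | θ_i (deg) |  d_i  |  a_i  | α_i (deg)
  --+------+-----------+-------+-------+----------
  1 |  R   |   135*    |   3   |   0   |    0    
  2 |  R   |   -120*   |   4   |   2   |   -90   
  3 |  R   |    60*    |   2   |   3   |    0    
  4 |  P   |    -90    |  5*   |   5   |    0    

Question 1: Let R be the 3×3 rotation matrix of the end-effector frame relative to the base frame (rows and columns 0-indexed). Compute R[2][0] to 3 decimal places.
0.500

End-effector x-axis (col 0 of R) = (0.8365,0.2241,0.5000)
R[2][0] = 0.5000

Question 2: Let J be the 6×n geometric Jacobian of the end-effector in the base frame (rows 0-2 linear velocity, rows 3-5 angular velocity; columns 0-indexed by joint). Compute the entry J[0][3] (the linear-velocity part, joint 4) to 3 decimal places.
-0.259

prismatic axis z_3 = (-0.2588,0.9659,0.0000)
J_v[:, 3] = z_3; J_ω[:, 3] = (0,0,0)
entry J[0][3] = -0.2588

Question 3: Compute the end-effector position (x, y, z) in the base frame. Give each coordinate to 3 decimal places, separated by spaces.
after link 1: o_1 = (0.0000, 0.0000, 3.0000)
after link 2: o_2 = (1.9319, 0.5176, 7.0000)
after link 3: o_3 = (2.8631, 2.8377, 4.4019)
after link 4: o_4 = (5.7516, 8.7881, 6.9019)

5.752 8.788 6.902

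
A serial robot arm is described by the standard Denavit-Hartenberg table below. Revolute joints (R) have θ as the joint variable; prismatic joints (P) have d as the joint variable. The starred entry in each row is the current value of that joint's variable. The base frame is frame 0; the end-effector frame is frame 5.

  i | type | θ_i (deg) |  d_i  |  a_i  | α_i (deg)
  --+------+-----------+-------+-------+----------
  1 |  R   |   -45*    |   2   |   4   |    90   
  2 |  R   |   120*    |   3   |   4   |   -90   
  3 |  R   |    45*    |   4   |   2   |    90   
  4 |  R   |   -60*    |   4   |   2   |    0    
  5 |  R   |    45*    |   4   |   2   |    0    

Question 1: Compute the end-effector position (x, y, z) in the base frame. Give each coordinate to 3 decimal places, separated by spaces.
after link 1: o_1 = (2.8284, -2.8284, 2.0000)
after link 2: o_2 = (-0.7071, -3.5355, 5.4641)
after link 3: o_3 = (-2.6566, 0.4140, 4.6888)
after link 4: o_4 = (-4.3459, -0.8967, 8.6167)
after link 5: o_5 = (-6.5460, -0.7648, 12.5081)

-6.546 -0.765 12.508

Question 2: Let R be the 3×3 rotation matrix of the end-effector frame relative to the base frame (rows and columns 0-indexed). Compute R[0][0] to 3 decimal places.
0.400

End-effector x-axis (col 0 of R) = (0.4000,0.5660,0.7209)
R[0][0] = 0.4000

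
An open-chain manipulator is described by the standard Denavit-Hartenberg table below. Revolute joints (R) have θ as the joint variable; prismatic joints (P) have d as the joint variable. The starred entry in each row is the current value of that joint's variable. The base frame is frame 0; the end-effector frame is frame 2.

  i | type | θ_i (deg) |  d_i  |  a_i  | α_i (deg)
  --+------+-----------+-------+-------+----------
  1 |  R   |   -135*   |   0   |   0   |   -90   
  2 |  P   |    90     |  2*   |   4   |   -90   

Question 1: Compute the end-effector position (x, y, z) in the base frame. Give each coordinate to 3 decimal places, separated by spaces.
1.414 -1.414 -4.000

after link 1: o_1 = (0.0000, 0.0000, 0.0000)
after link 2: o_2 = (1.4142, -1.4142, -4.0000)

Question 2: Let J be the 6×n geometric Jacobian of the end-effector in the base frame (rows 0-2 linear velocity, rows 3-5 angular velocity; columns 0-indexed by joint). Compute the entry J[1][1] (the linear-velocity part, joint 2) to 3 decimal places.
-0.707

prismatic axis z_1 = (0.7071,-0.7071,0.0000)
J_v[:, 1] = z_1; J_ω[:, 1] = (0,0,0)
entry J[1][1] = -0.7071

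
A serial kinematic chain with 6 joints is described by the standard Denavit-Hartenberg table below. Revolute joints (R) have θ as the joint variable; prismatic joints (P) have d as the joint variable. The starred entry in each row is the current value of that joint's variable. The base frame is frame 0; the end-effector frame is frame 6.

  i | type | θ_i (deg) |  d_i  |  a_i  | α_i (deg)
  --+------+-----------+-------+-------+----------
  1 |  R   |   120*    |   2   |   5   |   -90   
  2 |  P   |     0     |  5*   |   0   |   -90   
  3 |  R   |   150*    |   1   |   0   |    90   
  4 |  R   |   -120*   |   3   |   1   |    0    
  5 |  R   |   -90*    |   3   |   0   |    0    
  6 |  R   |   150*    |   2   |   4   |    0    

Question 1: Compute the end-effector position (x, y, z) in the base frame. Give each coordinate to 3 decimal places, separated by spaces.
after link 1: o_1 = (-2.5000, 4.3301, 2.0000)
after link 2: o_2 = (-6.8301, 1.8301, 2.0000)
after link 3: o_3 = (-6.8301, 1.8301, 1.0000)
after link 4: o_4 = (-5.7631, 4.6782, 1.8660)
after link 5: o_5 = (-4.2631, 7.2763, 1.8660)
after link 6: o_6 = (-1.5311, 8.0083, 5.3301)

-1.531 8.008 5.330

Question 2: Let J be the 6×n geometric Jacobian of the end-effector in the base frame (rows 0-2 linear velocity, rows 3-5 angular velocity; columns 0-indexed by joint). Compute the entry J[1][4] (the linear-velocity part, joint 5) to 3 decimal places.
-1.732

axis z_4 = (0.5000,0.8660,-0.0000); lever o_n−o_4 = (4.2321,3.3301,3.4641)
cross product → J_v[:, 4] = (3.0000,-1.7321,-2.0000)
J_ω[:, 4] = z_4
entry J[1][4] = -1.7321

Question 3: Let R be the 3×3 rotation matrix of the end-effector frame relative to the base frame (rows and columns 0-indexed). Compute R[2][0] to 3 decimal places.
0.866

End-effector x-axis (col 0 of R) = (0.4330,-0.2500,0.8660)
R[2][0] = 0.8660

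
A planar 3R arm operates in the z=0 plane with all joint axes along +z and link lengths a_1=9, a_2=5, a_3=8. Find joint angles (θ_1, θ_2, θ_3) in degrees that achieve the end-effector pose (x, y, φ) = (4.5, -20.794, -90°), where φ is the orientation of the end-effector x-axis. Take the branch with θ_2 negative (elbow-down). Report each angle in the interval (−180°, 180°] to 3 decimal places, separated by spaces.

wrist centre = target − a_3·(cos φ, sin φ) = (4.5000, -12.7940)
cos θ_2 = (183.9364−9²−5²)/(2·9·5) = 0.8660; θ_2 = -30.0074° (elbow-down)
β = atan2(-12.7940,4.5000) = -70.6218°; ψ = atan2(-2.5006,13.3298) = -10.6247°
θ_1 = β − ψ = -59.9971°
θ_3 = φ − θ_1 − θ_2 = 0.0045° (wrapped to (-180°,180°])

-59.997 -30.007 0.005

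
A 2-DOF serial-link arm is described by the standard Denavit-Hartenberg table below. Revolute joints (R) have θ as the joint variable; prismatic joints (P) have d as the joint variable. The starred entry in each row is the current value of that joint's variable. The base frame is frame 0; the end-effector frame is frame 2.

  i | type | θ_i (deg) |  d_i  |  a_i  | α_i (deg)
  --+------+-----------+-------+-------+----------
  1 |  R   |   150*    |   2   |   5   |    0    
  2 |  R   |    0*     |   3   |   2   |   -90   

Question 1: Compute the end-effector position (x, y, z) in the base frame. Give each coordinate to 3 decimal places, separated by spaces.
after link 1: o_1 = (-4.3301, 2.5000, 2.0000)
after link 2: o_2 = (-6.0622, 3.5000, 5.0000)

-6.062 3.500 5.000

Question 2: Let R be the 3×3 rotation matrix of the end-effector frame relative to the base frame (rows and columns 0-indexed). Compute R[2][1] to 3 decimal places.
-1.000

End-effector y-axis (col 1 of R) = (-0.0000,-0.0000,-1.0000)
R[2][1] = -1.0000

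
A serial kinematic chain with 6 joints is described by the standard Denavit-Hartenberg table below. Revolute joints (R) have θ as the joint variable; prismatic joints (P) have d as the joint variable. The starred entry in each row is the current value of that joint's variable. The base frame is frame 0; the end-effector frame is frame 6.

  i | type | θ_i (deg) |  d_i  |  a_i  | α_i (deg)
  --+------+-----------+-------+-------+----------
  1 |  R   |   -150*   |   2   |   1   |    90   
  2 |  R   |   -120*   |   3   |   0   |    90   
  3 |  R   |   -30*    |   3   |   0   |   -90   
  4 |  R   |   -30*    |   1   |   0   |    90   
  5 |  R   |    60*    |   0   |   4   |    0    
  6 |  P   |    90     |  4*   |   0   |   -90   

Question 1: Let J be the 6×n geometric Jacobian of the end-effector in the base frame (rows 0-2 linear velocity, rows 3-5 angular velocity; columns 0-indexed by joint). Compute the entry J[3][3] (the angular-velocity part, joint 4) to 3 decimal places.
axis z_3 = (-0.2165,0.8750,-0.4330); lever o_n−o_3 = (2.2141,5.8971,0.5000)
cross product → J_v[:, 3] = (2.9910,-0.8505,-3.2141)
J_ω[:, 3] = z_3
entry J[3][3] = -0.2165

-0.217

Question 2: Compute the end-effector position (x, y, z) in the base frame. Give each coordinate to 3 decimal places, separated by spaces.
after link 1: o_1 = (-0.8660, -0.5000, 2.0000)
after link 2: o_2 = (-2.3660, 2.0981, 2.0000)
after link 3: o_3 = (-0.1160, 3.3971, 3.5000)
after link 4: o_4 = (-0.3325, 4.2721, 3.0670)
after link 5: o_5 = (0.7500, 7.3612, 0.7679)
after link 6: o_6 = (2.0981, 9.2942, 4.0000)

2.098 9.294 4.000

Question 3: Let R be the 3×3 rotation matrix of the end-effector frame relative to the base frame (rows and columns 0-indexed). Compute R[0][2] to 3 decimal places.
End-effector z-axis (col 2 of R) = (-0.2706,-0.7723,0.5748)
R[0][2] = -0.2706

-0.271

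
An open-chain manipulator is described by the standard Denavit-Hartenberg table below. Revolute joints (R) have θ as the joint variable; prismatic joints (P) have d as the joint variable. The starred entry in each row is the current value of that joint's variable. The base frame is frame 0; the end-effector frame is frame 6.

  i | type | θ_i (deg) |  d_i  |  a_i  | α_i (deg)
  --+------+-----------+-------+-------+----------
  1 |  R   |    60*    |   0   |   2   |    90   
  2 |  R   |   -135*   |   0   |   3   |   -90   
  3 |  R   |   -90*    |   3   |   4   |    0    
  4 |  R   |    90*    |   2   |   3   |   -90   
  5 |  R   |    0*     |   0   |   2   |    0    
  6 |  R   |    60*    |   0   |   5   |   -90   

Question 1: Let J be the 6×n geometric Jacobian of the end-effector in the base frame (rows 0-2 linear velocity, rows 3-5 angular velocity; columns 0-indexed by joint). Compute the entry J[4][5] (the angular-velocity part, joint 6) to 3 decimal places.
0.500

axis z_5 = (-0.8660,0.5000,-0.0000); lever o_n−o_5 = (-2.4148,-4.1826,1.2941)
cross product → J_v[:, 5] = (0.6470,1.1207,4.8296)
J_ω[:, 5] = z_5
entry J[4][5] = 0.5000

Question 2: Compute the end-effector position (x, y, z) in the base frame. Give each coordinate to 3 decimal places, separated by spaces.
after link 1: o_1 = (1.0000, 1.7321, 0.0000)
after link 2: o_2 = (-0.0607, -0.1051, -2.1213)
after link 3: o_3 = (4.4641, -0.2679, -4.2426)
after link 4: o_4 = (4.1105, -0.8803, -7.7782)
after link 5: o_5 = (3.4034, -2.1051, -9.1924)
after link 6: o_6 = (0.9886, -6.2876, -7.8983)

0.989 -6.288 -7.898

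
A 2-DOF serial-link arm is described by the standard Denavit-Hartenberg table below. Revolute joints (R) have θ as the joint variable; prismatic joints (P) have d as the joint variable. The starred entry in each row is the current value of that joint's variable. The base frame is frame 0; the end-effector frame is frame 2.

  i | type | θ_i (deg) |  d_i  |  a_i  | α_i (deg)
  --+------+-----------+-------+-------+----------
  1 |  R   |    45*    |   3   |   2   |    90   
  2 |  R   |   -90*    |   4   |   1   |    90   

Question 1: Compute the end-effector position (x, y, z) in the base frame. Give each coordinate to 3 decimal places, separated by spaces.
after link 1: o_1 = (1.4142, 1.4142, 3.0000)
after link 2: o_2 = (4.2426, -1.4142, 2.0000)

4.243 -1.414 2.000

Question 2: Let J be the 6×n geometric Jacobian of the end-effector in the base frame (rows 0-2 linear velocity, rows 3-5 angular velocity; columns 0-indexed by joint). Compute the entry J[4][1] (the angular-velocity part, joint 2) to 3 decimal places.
axis z_1 = (0.7071,-0.7071,0.0000); lever o_n−o_1 = (2.8284,-2.8284,-1.0000)
cross product → J_v[:, 1] = (0.7071,0.7071,0.0000)
J_ω[:, 1] = z_1
entry J[4][1] = -0.7071

-0.707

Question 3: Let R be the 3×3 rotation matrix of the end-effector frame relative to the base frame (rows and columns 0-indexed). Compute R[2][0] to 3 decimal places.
-1.000

End-effector x-axis (col 0 of R) = (0.0000,-0.0000,-1.0000)
R[2][0] = -1.0000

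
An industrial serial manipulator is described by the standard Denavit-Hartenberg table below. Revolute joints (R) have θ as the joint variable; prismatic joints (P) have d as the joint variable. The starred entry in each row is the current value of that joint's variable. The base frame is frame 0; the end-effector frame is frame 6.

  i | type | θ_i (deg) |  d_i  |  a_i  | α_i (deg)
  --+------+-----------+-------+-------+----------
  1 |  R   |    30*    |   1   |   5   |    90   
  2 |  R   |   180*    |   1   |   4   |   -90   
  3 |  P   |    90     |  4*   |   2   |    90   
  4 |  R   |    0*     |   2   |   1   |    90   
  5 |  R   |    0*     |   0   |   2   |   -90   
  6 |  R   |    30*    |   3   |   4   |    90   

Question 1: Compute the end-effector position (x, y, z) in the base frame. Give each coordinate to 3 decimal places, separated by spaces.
-7.196 4.464 -5.000

after link 1: o_1 = (4.3301, 2.5000, 1.0000)
after link 2: o_2 = (1.3660, -0.3660, 1.0000)
after link 3: o_3 = (0.3660, 1.3660, -3.0000)
after link 4: o_4 = (-1.8660, 1.2321, -3.0000)
after link 5: o_5 = (-2.8660, 2.9641, -3.0000)
after link 6: o_6 = (-7.1962, 4.4641, -5.0000)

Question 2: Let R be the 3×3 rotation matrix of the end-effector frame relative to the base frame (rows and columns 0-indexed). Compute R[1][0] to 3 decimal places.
End-effector x-axis (col 0 of R) = (-0.4330,0.7500,-0.5000)
R[1][0] = 0.7500

0.750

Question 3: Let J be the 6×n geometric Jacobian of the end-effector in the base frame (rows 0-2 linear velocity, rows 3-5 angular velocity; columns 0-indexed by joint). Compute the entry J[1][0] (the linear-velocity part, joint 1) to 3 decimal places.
-7.196

axis z_0 = ẑ; lever o_n−o_0 = (-7.1962,4.4641,-5.0000)
cross product → J_v[:, 0] = (-4.4641,-7.1962,0.0000)
J_ω[:, 0] = z_0
entry J[1][0] = -7.1962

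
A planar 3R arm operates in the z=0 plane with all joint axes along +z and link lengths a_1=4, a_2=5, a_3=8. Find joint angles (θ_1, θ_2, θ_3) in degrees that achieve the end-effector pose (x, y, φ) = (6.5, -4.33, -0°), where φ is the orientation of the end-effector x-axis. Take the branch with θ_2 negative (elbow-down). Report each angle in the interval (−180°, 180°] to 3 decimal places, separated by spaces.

wrist centre = target − a_3·(cos φ, sin φ) = (-1.5000, -4.3300)
cos θ_2 = (20.9989−4²−5²)/(2·4·5) = -0.5000; θ_2 = -120.0018° (elbow-down)
β = atan2(-4.3300,-1.5000) = -109.1071°; ψ = atan2(-4.3300,1.4999) = -70.8947°
θ_1 = β − ψ = -38.2124°
θ_3 = φ − θ_1 − θ_2 = 158.2143° (wrapped to (-180°,180°])

-38.212 -120.002 158.214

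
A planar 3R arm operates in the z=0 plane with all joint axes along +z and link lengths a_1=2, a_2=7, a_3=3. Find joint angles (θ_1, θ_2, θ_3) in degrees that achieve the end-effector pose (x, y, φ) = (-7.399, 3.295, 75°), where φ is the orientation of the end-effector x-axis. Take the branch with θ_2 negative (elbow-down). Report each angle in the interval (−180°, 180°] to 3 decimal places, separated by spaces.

-134.990 -60.010 -90.000

wrist centre = target − a_3·(cos φ, sin φ) = (-8.1755, 0.3972)
cos θ_2 = (66.9959−2²−7²)/(2·2·7) = 0.4999; θ_2 = -60.0097° (elbow-down)
β = atan2(0.3972,-8.1755) = 177.2183°; ψ = atan2(-6.0628,5.4990) = -47.7918°
θ_1 = β − ψ = 225.0101°
θ_3 = φ − θ_1 − θ_2 = -90.0004° (wrapped to (-180°,180°])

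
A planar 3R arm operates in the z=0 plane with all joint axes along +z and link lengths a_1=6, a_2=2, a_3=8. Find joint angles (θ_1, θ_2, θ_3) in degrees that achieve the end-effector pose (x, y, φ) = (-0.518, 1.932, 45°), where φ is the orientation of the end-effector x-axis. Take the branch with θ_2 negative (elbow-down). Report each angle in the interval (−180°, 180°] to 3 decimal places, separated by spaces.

-135.004 -59.991 -120.005

wrist centre = target − a_3·(cos φ, sin φ) = (-6.1749, -3.7249)
cos θ_2 = (52.0034−6²−2²)/(2·6·2) = 0.5001; θ_2 = -59.9907° (elbow-down)
β = atan2(-3.7249,-6.1749) = -148.9004°; ψ = atan2(-1.7319,7.0003) = -13.8961°
θ_1 = β − ψ = -135.0043°
θ_3 = φ − θ_1 − θ_2 = -120.0050° (wrapped to (-180°,180°])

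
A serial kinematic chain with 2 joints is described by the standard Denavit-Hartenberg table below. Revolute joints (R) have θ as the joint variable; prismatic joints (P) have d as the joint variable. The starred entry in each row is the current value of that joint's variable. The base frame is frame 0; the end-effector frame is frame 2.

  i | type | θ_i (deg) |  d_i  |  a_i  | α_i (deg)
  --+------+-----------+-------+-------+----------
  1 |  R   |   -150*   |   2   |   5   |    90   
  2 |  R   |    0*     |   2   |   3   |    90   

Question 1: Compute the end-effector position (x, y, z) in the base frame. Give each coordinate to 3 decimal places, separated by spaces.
-7.928 -2.268 2.000

after link 1: o_1 = (-4.3301, -2.5000, 2.0000)
after link 2: o_2 = (-7.9282, -2.2679, 2.0000)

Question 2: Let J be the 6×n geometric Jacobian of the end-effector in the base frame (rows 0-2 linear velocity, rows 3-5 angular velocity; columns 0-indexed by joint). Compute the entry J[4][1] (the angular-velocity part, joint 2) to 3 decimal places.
axis z_1 = (-0.5000,0.8660,0.0000); lever o_n−o_1 = (-3.5981,0.2321,0.0000)
cross product → J_v[:, 1] = (-0.0000,-0.0000,3.0000)
J_ω[:, 1] = z_1
entry J[4][1] = 0.8660

0.866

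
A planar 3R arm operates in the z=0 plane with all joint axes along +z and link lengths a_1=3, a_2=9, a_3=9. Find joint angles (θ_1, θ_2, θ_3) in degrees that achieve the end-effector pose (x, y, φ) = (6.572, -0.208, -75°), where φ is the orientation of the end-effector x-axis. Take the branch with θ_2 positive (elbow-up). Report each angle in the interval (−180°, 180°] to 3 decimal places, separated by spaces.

-8.129 89.999 -156.870

wrist centre = target − a_3·(cos φ, sin φ) = (4.2426, 8.4853)
cos θ_2 = (90.0008−3²−9²)/(2·3·9) = 0.0000; θ_2 = 89.9992° (elbow-up)
β = atan2(8.4853,4.2426) = 63.4352°; ψ = atan2(9.0000,3.0001) = 71.5643°
θ_1 = β − ψ = -8.1292°
θ_3 = φ − θ_1 − θ_2 = -156.8700° (wrapped to (-180°,180°])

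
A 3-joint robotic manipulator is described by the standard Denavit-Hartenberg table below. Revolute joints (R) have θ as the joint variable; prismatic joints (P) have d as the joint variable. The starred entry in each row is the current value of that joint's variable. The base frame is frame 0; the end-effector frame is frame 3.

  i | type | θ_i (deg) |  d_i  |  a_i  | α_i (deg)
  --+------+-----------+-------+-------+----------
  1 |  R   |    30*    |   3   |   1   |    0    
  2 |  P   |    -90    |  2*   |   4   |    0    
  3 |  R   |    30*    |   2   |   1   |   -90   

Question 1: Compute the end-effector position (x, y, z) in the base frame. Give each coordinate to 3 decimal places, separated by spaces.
after link 1: o_1 = (0.8660, 0.5000, 3.0000)
after link 2: o_2 = (2.8660, -2.9641, 5.0000)
after link 3: o_3 = (3.7321, -3.4641, 7.0000)

3.732 -3.464 7.000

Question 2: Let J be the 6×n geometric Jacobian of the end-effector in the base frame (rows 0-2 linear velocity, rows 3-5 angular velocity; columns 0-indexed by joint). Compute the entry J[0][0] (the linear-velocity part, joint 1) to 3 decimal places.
3.464

axis z_0 = ẑ; lever o_n−o_0 = (3.7321,-3.4641,7.0000)
cross product → J_v[:, 0] = (3.4641,3.7321,-0.0000)
J_ω[:, 0] = z_0
entry J[0][0] = 3.4641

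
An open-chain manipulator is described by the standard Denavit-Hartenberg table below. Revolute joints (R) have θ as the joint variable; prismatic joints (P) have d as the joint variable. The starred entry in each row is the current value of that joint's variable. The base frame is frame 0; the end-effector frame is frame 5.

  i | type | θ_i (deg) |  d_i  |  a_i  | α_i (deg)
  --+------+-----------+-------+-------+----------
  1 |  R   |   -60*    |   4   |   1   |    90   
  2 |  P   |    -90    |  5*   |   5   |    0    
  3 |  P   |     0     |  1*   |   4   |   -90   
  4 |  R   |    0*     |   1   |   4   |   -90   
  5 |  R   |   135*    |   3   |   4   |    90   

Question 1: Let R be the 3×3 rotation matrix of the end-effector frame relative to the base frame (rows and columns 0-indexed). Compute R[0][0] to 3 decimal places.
-0.354

End-effector x-axis (col 0 of R) = (-0.3536,0.6124,0.7071)
R[0][0] = -0.3536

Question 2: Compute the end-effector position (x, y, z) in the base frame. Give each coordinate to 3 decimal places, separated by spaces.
after link 1: o_1 = (0.5000, -0.8660, 4.0000)
after link 2: o_2 = (-3.8301, -3.3660, -1.0000)
after link 3: o_3 = (-4.6962, -3.8660, -5.0000)
after link 4: o_4 = (-4.1962, -4.7321, -9.0000)
after link 5: o_5 = (-3.0123, -0.7826, -6.1716)

-3.012 -0.783 -6.172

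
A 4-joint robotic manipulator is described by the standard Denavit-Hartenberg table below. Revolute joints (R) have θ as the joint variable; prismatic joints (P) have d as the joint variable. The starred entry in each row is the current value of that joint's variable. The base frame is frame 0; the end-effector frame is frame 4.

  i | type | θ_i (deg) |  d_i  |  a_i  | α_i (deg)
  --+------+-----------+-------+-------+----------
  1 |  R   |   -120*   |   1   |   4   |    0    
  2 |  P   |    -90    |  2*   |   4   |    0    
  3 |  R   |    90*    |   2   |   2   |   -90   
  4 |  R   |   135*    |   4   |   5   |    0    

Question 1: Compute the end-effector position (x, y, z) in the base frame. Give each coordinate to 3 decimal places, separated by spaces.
after link 1: o_1 = (-2.0000, -3.4641, 1.0000)
after link 2: o_2 = (-5.4641, -1.4641, 3.0000)
after link 3: o_3 = (-6.4641, -3.1962, 5.0000)
after link 4: o_4 = (-1.2322, -2.1343, 1.4645)

-1.232 -2.134 1.464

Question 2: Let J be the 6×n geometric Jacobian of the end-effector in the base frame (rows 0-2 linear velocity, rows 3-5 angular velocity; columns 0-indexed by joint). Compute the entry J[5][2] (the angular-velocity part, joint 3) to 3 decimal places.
axis z_2 = (0.0000,0.0000,1.0000); lever o_n−o_2 = (4.2319,-0.6702,-1.5355)
cross product → J_v[:, 2] = (0.6702,4.2319,-0.0000)
J_ω[:, 2] = z_2
entry J[5][2] = 1.0000

1.000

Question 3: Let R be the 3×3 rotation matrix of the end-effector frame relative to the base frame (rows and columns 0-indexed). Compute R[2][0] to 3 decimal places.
End-effector x-axis (col 0 of R) = (0.3536,0.6124,-0.7071)
R[2][0] = -0.7071

-0.707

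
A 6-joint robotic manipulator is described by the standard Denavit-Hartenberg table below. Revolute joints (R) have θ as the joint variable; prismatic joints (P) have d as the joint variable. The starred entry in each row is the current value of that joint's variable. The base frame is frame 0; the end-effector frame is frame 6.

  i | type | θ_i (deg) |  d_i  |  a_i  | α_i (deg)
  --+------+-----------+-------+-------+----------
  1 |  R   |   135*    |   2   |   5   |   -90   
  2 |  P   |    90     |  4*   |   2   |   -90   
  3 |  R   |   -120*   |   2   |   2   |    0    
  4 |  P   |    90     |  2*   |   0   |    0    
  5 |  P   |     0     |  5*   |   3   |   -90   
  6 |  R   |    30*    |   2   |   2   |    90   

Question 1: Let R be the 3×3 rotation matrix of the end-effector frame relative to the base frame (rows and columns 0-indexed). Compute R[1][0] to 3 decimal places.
0.047

End-effector x-axis (col 0 of R) = (-0.6597,0.0474,-0.7500)
R[1][0] = 0.0474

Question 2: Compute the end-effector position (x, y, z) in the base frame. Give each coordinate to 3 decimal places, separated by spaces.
after link 1: o_1 = (-3.5355, 3.5355, 2.0000)
after link 2: o_2 = (-6.3640, 0.7071, 0.0000)
after link 3: o_3 = (-6.1745, -1.9319, 1.0000)
after link 4: o_4 = (-4.7603, -3.3461, 1.0000)
after link 5: o_5 = (-2.2854, -7.9423, -1.5981)
after link 6: o_6 = (-2.3801, -6.6228, -4.0981)

-2.380 -6.623 -4.098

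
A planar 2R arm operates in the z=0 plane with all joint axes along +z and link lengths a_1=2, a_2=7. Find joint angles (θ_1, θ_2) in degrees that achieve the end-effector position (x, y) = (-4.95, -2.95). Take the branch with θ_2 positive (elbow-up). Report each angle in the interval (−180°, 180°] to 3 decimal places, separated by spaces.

90.014 134.988

cos θ_2 = (33.2050−2²−7²)/(2·2·7) = -0.7070; θ_2 = 134.9885° (elbow-up)
β = atan2(-2.9500,-4.9500) = -149.2068°; ψ = atan2(4.9507,-2.9488) = 120.7788°
θ_1 = β − ψ = -269.9855°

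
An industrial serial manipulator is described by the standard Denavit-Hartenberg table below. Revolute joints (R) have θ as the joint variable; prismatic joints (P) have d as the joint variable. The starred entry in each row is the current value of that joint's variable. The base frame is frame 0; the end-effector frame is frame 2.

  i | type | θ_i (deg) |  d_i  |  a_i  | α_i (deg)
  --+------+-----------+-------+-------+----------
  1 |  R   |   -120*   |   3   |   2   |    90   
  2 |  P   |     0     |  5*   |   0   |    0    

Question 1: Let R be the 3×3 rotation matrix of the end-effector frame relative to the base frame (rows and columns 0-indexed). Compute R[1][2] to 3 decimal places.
0.500

End-effector z-axis (col 2 of R) = (-0.8660,0.5000,0.0000)
R[1][2] = 0.5000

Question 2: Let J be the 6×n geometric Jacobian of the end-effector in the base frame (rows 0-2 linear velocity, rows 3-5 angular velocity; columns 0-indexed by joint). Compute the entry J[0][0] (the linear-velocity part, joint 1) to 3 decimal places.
-0.768

axis z_0 = ẑ; lever o_n−o_0 = (-5.3301,0.7679,3.0000)
cross product → J_v[:, 0] = (-0.7679,-5.3301,0.0000)
J_ω[:, 0] = z_0
entry J[0][0] = -0.7679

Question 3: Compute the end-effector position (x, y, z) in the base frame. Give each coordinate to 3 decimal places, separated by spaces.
after link 1: o_1 = (-1.0000, -1.7321, 3.0000)
after link 2: o_2 = (-5.3301, 0.7679, 3.0000)

-5.330 0.768 3.000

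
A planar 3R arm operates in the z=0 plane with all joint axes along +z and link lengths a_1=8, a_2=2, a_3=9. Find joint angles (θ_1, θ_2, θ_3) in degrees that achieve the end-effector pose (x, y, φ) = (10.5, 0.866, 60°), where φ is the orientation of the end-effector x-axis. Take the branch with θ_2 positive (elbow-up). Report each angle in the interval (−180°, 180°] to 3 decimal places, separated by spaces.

-60.000 59.999 60.001

wrist centre = target − a_3·(cos φ, sin φ) = (6.0000, -6.9282)
cos θ_2 = (84.0004−8²−2²)/(2·8·2) = 0.5000; θ_2 = 59.9993° (elbow-up)
β = atan2(-6.9282,6.0000) = -49.1067°; ψ = atan2(1.7320,9.0000) = 10.8933°
θ_1 = β − ψ = -60.0000°
θ_3 = φ − θ_1 − θ_2 = 60.0007° (wrapped to (-180°,180°])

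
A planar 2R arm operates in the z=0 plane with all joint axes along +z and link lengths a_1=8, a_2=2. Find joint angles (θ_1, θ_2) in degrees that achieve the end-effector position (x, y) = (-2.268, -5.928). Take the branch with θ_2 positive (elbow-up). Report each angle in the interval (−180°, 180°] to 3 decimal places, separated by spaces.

cos θ_2 = (40.2850−8²−2²)/(2·8·2) = -0.8661; θ_2 = 150.0078° (elbow-up)
β = atan2(-5.9280,-2.2680) = -110.9364°; ψ = atan2(0.9998,6.2678) = 9.0628°
θ_1 = β − ψ = -119.9992°

-119.999 150.008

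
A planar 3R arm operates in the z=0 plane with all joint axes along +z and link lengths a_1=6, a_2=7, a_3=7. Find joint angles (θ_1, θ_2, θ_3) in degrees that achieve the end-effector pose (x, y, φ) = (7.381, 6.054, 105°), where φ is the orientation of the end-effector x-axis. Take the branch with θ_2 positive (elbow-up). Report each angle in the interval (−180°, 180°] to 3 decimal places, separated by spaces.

wrist centre = target − a_3·(cos φ, sin φ) = (9.1927, -0.7075)
cos θ_2 = (85.0069−6²−7²)/(2·6·7) = 0.0001; θ_2 = 89.9953° (elbow-up)
β = atan2(-0.7075,9.1927) = -4.4009°; ψ = atan2(7.0000,6.0006) = 49.3960°
θ_1 = β − ψ = -53.7969°
θ_3 = φ − θ_1 − θ_2 = 68.8015° (wrapped to (-180°,180°])

-53.797 89.995 68.802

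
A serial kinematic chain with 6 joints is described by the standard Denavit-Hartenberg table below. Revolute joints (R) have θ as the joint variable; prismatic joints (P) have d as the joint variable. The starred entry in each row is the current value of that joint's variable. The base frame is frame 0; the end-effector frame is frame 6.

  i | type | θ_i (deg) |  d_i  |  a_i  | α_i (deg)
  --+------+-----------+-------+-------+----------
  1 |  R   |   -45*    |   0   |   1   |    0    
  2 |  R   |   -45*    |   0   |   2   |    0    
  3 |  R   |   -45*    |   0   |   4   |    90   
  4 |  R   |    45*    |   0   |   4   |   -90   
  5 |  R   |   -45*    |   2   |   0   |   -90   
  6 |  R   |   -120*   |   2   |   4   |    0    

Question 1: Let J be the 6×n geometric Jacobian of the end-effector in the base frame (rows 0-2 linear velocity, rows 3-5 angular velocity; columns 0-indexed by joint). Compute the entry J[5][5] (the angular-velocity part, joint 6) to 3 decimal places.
0.500

axis z_5 = (0.1464,-0.8536,0.5000); lever o_n−o_5 = (3.7321,-0.2679,2.4495)
cross product → J_v[:, 5] = (-1.9568,1.5073,3.1463)
J_ω[:, 5] = z_5
entry J[5][5] = 0.5000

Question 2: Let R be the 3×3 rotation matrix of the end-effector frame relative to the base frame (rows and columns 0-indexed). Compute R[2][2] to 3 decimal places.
End-effector z-axis (col 2 of R) = (0.1464,-0.8536,0.5000)
R[2][2] = 0.5000

0.500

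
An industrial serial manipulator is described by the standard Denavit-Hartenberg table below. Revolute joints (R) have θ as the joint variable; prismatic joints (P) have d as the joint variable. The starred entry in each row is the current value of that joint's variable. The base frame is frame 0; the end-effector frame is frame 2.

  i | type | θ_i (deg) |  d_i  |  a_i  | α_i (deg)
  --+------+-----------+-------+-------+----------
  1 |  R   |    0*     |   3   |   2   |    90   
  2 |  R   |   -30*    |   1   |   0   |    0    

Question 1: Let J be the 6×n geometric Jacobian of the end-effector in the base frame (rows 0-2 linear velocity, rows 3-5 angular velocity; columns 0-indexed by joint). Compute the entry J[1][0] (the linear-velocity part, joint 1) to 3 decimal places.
axis z_0 = ẑ; lever o_n−o_0 = (2.0000,-1.0000,3.0000)
cross product → J_v[:, 0] = (1.0000,2.0000,-0.0000)
J_ω[:, 0] = z_0
entry J[1][0] = 2.0000

2.000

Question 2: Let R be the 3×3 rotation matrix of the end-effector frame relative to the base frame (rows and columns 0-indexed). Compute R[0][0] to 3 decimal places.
0.866

End-effector x-axis (col 0 of R) = (0.8660,-0.0000,-0.5000)
R[0][0] = 0.8660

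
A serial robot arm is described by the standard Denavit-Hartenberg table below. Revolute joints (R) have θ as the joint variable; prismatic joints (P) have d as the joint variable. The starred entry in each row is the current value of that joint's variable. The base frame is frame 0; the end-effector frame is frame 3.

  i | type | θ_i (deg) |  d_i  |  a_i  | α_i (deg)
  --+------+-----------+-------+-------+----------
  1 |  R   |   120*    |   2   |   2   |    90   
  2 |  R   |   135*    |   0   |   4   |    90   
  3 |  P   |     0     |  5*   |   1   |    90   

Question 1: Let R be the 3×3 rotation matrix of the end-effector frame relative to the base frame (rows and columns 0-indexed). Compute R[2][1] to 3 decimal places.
0.707

End-effector y-axis (col 1 of R) = (-0.3536,0.6124,0.7071)
R[2][1] = 0.7071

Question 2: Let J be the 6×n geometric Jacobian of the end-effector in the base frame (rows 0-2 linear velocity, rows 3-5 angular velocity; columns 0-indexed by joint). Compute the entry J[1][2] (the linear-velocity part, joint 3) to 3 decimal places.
0.612

prismatic axis z_2 = (-0.3536,0.6124,0.7071)
J_v[:, 2] = z_2; J_ω[:, 2] = (0,0,0)
entry J[1][2] = 0.6124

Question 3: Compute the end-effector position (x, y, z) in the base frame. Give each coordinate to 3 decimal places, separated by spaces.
after link 1: o_1 = (-1.0000, 1.7321, 2.0000)
after link 2: o_2 = (0.4142, -0.7174, 4.8284)
after link 3: o_3 = (-1.0000, 1.7321, 9.0711)

-1.000 1.732 9.071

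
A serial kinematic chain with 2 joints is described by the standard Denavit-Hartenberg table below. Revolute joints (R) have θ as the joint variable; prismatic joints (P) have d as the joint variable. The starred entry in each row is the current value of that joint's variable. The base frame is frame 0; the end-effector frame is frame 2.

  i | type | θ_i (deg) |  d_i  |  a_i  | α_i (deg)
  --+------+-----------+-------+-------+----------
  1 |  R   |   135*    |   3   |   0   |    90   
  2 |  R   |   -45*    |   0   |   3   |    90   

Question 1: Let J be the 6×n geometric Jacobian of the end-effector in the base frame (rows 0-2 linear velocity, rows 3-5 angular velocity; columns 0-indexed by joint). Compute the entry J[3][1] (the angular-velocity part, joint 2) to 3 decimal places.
0.707

axis z_1 = (0.7071,0.7071,0.0000); lever o_n−o_1 = (-1.5000,1.5000,-2.1213)
cross product → J_v[:, 1] = (-1.5000,1.5000,2.1213)
J_ω[:, 1] = z_1
entry J[3][1] = 0.7071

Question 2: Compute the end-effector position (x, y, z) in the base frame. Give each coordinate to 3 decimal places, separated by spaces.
after link 1: o_1 = (0.0000, 0.0000, 3.0000)
after link 2: o_2 = (-1.5000, 1.5000, 0.8787)

-1.500 1.500 0.879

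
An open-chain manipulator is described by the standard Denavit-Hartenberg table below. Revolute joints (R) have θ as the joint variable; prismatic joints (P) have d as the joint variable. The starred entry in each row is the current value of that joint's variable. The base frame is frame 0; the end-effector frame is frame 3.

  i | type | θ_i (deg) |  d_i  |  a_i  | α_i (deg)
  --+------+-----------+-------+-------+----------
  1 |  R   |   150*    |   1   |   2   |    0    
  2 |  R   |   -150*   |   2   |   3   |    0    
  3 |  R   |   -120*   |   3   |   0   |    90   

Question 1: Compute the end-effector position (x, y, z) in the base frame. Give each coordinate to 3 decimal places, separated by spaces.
after link 1: o_1 = (-1.7321, 1.0000, 1.0000)
after link 2: o_2 = (1.2679, 1.0000, 3.0000)
after link 3: o_3 = (1.2679, 1.0000, 6.0000)

1.268 1.000 6.000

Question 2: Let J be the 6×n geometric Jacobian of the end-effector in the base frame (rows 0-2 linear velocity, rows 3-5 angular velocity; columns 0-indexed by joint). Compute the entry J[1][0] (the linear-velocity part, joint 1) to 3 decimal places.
1.268

axis z_0 = ẑ; lever o_n−o_0 = (1.2679,1.0000,6.0000)
cross product → J_v[:, 0] = (-1.0000,1.2679,0.0000)
J_ω[:, 0] = z_0
entry J[1][0] = 1.2679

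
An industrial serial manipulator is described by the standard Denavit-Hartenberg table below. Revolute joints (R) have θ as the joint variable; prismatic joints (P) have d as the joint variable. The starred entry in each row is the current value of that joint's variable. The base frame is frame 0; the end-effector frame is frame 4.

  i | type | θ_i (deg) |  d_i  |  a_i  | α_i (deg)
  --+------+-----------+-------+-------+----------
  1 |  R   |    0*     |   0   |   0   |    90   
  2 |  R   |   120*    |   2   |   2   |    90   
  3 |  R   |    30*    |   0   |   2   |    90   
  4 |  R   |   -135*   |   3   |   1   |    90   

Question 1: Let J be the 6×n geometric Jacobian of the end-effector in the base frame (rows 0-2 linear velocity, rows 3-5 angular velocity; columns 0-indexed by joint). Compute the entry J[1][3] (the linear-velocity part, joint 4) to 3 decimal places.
axis z_3 = (-0.2500,0.8660,0.4330); lever o_n−o_3 = (-1.0562,2.9516,0.4152)
cross product → J_v[:, 3] = (-0.9186,-0.3536,0.1768)
J_ω[:, 3] = z_3
entry J[1][3] = -0.3536

-0.354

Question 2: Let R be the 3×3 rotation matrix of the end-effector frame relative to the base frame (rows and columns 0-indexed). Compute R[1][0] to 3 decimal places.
0.354

End-effector x-axis (col 0 of R) = (-0.3062,0.3536,-0.8839)
R[1][0] = 0.3536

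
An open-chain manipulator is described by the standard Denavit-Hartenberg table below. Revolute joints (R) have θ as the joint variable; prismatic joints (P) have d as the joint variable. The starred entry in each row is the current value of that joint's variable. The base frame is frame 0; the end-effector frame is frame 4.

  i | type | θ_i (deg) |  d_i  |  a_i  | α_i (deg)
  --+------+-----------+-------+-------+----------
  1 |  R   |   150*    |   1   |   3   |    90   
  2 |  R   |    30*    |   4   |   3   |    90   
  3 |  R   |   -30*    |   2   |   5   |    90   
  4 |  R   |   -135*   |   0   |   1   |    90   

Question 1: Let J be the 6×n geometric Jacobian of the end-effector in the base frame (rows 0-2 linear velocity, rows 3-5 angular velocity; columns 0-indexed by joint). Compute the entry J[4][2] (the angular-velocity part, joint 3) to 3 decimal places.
0.250

axis z_2 = (-0.4330,0.2500,-0.8660); lever o_n−o_2 = (-4.4214,0.0742,0.7392)
cross product → J_v[:, 2] = (0.2490,4.1491,1.0732)
J_ω[:, 2] = z_2
entry J[4][2] = 0.2500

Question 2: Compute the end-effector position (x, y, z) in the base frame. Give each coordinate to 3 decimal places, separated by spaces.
-7.269 6.337 3.239

after link 1: o_1 = (-2.5981, 1.5000, 1.0000)
after link 2: o_2 = (-2.8481, 6.2631, 2.5000)
after link 3: o_3 = (-8.2117, 6.4731, 2.9330)
after link 4: o_4 = (-7.2695, 6.3373, 3.2392)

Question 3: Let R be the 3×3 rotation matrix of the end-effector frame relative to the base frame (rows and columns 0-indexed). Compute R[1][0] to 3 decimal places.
End-effector x-axis (col 0 of R) = (0.9422,-0.1358,0.3062)
R[1][0] = -0.1358

-0.136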